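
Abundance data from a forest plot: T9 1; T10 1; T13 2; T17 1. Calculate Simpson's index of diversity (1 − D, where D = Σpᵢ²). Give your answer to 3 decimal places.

Total N = 1+1+2+1 = 5, so the proportions are 0.2, 0.2, 0.4, 0.2 (working shown to 5 dp, full precision carried).
D = 0.2² + 0.2² + 0.4² + 0.2² = 0.04000 + 0.04000 + 0.16000 + 0.04000 = 0.28000.
So 1 − D = 0.72000, i.e. 0.720 to 3 decimal places.

0.720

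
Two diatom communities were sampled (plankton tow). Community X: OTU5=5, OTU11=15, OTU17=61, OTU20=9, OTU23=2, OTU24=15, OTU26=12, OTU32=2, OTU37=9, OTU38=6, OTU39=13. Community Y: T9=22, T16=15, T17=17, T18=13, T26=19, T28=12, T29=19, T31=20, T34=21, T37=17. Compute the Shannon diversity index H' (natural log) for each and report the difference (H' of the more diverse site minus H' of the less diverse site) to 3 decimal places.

Community X: N=149, proportions 0.03356, 0.10067, 0.4094, 0.0604, 0.01342, 0.10067, 0.08054, 0.01342, 0.0604, 0.04027, 0.08725, giving H' = 1.94161 (working shown to 5 dp, full precision carried).
Community Y: N=175, proportions 0.12571, 0.08571, 0.09714, 0.07429, 0.10857, 0.06857, 0.10857, 0.11429, 0.12, 0.09714, giving H' = 2.28562.
Difference = |1.94161 − 2.28562| = 0.34401, i.e. 0.344 to 3 decimal places.

0.344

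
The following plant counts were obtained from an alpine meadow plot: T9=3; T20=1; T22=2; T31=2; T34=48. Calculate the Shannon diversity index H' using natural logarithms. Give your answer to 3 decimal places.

0.599

Total N = 3+1+2+2+48 = 56, so the proportions are 0.05357, 0.01786, 0.03571, 0.03571, 0.85714 (working shown to 5 dp, full precision carried).
Each pᵢ ln pᵢ term: 0.05357×(-2.92674)=-0.15679, 0.01786×(-4.02535)=-0.07188, 0.03571×(-3.33220)=-0.11901, 0.03571×(-3.33220)=-0.11901, 0.85714×(-0.15415)=-0.13213.
Sum = -0.59881, so H' = 0.599.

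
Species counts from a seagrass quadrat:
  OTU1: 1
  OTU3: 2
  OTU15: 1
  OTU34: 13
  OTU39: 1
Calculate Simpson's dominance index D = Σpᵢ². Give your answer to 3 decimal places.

0.543

Total N = 1+2+1+13+1 = 18, so the proportions are 0.05556, 0.11111, 0.05556, 0.72222, 0.05556 (working shown to 5 dp, full precision carried).
D = 0.05556² + 0.11111² + 0.05556² + 0.72222² + 0.05556² = 0.00309 + 0.01235 + 0.00309 + 0.52160 + 0.00309 = 0.54321.
To 3 decimal places, D = 0.543.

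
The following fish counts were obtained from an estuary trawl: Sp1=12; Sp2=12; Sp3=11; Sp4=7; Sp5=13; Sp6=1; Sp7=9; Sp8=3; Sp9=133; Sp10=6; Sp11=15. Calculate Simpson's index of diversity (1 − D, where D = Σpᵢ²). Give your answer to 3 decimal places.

0.621

Total N = 12+12+11+7+13+1+9+3+133+6+15 = 222, so the proportions are 0.05405, 0.05405, 0.04955, 0.03153, 0.05856, 0.0045, 0.04054, 0.01351, 0.5991, 0.02703, 0.06757 (working shown to 5 dp, full precision carried).
D = 0.05405² + 0.05405² + 0.04955² + 0.03153² + 0.05856² + 0.0045² + 0.04054² + 0.01351² + 0.5991² + 0.02703² + 0.06757² = 0.00292 + 0.00292 + 0.00246 + 0.00099 + 0.00343 + 0.00002 + 0.00164 + 0.00018 + 0.35892 + 0.00073 + 0.00457 = 0.37878.
So 1 − D = 0.62122, i.e. 0.621 to 3 decimal places.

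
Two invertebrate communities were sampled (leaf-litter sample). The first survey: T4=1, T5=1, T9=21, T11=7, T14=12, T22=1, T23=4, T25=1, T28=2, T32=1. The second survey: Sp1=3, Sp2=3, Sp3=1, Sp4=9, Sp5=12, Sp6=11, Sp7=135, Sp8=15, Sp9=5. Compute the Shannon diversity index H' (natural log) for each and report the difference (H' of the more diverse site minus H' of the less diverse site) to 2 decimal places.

The first survey: N=51, proportions 0.0196, 0.0196, 0.4118, 0.1373, 0.2353, 0.0196, 0.0784, 0.0196, 0.0392, 0.0196, giving H' = 1.6905 (working shown to 4 dp, full precision carried).
The second survey: N=194, proportions 0.0155, 0.0155, 0.0052, 0.0464, 0.0619, 0.0567, 0.6959, 0.0773, 0.0258, giving H' = 1.1779.
Difference = |1.6905 − 1.1779| = 0.5126, i.e. 0.51 to 2 decimal places.

0.51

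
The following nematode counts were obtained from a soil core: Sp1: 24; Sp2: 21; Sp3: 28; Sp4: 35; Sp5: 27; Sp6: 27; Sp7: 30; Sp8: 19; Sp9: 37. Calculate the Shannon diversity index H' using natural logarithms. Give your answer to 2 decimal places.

Total N = 24+21+28+35+27+27+30+19+37 = 248, so the proportions are 0.0968, 0.0847, 0.1129, 0.1411, 0.1089, 0.1089, 0.121, 0.0766, 0.1492 (working shown to 4 dp, full precision carried).
Each pᵢ ln pᵢ term: 0.0968×(-2.3354)=-0.2260, 0.0847×(-2.4689)=-0.2091, 0.1129×(-2.1812)=-0.2463, 0.1411×(-1.9581)=-0.2763, 0.1089×(-2.2176)=-0.2414, 0.1089×(-2.2176)=-0.2414, 0.121×(-2.1122)=-0.2555, 0.0766×(-2.5690)=-0.1968, 0.1492×(-1.9025)=-0.2838.
Sum = -2.1767, so H' = 2.18.

2.18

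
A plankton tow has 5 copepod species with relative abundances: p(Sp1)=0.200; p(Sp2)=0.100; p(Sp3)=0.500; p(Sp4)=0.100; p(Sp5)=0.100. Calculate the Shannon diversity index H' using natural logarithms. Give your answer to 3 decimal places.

Each pᵢ ln pᵢ term (working shown to 5 dp, full precision carried): 0.2×(-1.60944)=-0.32189, 0.1×(-2.30259)=-0.23026, 0.5×(-0.69315)=-0.34657, 0.1×(-2.30259)=-0.23026, 0.1×(-2.30259)=-0.23026.
Sum = -1.35924, so H' = 1.359.

1.359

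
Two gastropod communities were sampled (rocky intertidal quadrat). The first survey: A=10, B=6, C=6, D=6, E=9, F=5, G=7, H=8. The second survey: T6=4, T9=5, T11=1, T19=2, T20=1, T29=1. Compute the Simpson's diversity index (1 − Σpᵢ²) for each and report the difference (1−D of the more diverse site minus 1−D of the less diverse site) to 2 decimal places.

0.11

The first survey: N=57, proportions 0.1754, 0.1053, 0.1053, 0.1053, 0.1579, 0.0877, 0.1228, 0.1404, giving 1−D = 0.8686 (working shown to 4 dp, full precision carried).
The second survey: N=14, proportions 0.2857, 0.3571, 0.0714, 0.1429, 0.0714, 0.0714, giving 1−D = 0.7551.
Difference = |0.8686 − 0.7551| = 0.1135, i.e. 0.11 to 2 decimal places.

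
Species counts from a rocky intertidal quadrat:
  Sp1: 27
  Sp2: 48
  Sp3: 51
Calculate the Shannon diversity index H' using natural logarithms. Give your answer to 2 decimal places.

1.06

Total N = 27+48+51 = 126, so the proportions are 0.2143, 0.381, 0.4048 (working shown to 4 dp, full precision carried).
Each pᵢ ln pᵢ term: 0.2143×(-1.5404)=-0.3301, 0.381×(-0.9651)=-0.3676, 0.4048×(-0.9045)=-0.3661.
Sum = -1.0638, so H' = 1.06.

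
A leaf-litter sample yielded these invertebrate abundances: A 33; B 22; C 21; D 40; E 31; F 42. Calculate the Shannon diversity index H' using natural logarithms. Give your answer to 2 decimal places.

Total N = 33+22+21+40+31+42 = 189, so the proportions are 0.1746, 0.1164, 0.1111, 0.2116, 0.164, 0.2222 (working shown to 4 dp, full precision carried).
Each pᵢ ln pᵢ term: 0.1746×(-1.7452)=-0.3047, 0.1164×(-2.1507)=-0.2503, 0.1111×(-2.1972)=-0.2441, 0.2116×(-1.5529)=-0.3286, 0.164×(-1.8078)=-0.2965, 0.2222×(-1.5041)=-0.3342.
Sum = -1.7586, so H' = 1.76.

1.76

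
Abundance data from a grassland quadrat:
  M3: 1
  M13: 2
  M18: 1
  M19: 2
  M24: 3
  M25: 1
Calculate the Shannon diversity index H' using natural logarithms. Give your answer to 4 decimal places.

1.6957

Total N = 1+2+1+2+3+1 = 10, so the proportions are 0.1, 0.2, 0.1, 0.2, 0.3, 0.1 (working shown to 6 dp, full precision carried).
Each pᵢ ln pᵢ term: 0.1×(-2.302585)=-0.230259, 0.2×(-1.609438)=-0.321888, 0.1×(-2.302585)=-0.230259, 0.2×(-1.609438)=-0.321888, 0.3×(-1.203973)=-0.361192, 0.1×(-2.302585)=-0.230259.
Sum = -1.695743, so H' = 1.6957.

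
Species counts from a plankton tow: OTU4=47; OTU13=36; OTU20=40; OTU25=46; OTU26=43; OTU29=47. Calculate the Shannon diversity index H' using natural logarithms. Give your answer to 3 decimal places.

1.787

Total N = 47+36+40+46+43+47 = 259, so the proportions are 0.18147, 0.139, 0.15444, 0.17761, 0.16602, 0.18147 (working shown to 5 dp, full precision carried).
Each pᵢ ln pᵢ term: 0.18147×(-1.70668)=-0.30971, 0.139×(-1.97331)=-0.27428, 0.15444×(-1.86795)=-0.28849, 0.17761×(-1.72819)=-0.30694, 0.16602×(-1.79563)=-0.29812, 0.18147×(-1.70668)=-0.30971.
Sum = -1.78723, so H' = 1.787.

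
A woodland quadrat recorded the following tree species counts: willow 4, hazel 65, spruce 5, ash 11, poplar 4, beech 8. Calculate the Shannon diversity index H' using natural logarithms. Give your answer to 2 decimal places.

Total N = 4+65+5+11+4+8 = 97, so the proportions are 0.0412, 0.6701, 0.0515, 0.1134, 0.0412, 0.0825 (working shown to 4 dp, full precision carried).
Each pᵢ ln pᵢ term: 0.0412×(-3.1884)=-0.1315, 0.6701×(-0.4003)=-0.2683, 0.0515×(-2.9653)=-0.1528, 0.1134×(-2.1768)=-0.2469, 0.0412×(-3.1884)=-0.1315, 0.0825×(-2.4953)=-0.2058.
Sum = -1.1367, so H' = 1.14.

1.14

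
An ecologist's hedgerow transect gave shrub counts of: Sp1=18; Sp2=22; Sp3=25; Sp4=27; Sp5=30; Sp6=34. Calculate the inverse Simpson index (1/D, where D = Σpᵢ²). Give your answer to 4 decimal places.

5.7696

Total N = 18+22+25+27+30+34 = 156, so the proportions are 0.11538462, 0.14102564, 0.16025641, 0.17307692, 0.19230769, 0.21794872 (working shown to 8 dp, full precision carried).
D = 0.11538462² + 0.14102564² + 0.16025641² + 0.17307692² + 0.19230769² + 0.21794872² = 0.01331361 + 0.01988823 + 0.02568212 + 0.02995562 + 0.03698225 + 0.04750164 = 0.17332347.
So 1/D = 5.769559, i.e. 5.7696 to 4 decimal places.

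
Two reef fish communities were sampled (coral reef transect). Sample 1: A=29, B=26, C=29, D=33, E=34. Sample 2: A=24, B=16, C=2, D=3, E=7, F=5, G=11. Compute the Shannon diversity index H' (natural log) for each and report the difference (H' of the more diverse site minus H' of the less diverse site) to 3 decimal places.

Sample 1: N=151, proportions 0.19205, 0.17219, 0.19205, 0.21854, 0.22517, giving H' = 1.60473 (working shown to 5 dp, full precision carried).
Sample 2: N=68, proportions 0.35294, 0.23529, 0.02941, 0.04412, 0.10294, 0.07353, 0.16176, giving H' = 1.67006.
Difference = |1.60473 − 1.67006| = 0.06533, i.e. 0.065 to 3 decimal places.

0.065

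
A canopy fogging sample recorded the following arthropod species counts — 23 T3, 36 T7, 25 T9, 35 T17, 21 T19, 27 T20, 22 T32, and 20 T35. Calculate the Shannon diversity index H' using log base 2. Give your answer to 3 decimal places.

2.966

Total N = 23+36+25+35+21+27+22+20 = 209, so the proportions are 0.11005, 0.17225, 0.11962, 0.16746, 0.10048, 0.12919, 0.10526, 0.09569 (working shown to 5 dp, full precision carried).
Each pᵢ log₂ pᵢ term: 0.11005×(-3.18380)=-0.35037, 0.17225×(-2.53743)=-0.43707, 0.11962×(-3.06350)=-0.36645, 0.16746×(-2.57808)=-0.43174, 0.10048×(-3.31504)=-0.33309, 0.12919×(-2.95247)=-0.38142, 0.10526×(-3.24793)=-0.34189, 0.09569×(-3.38543)=-0.32396.
Sum = -2.96598, so H' = 2.966.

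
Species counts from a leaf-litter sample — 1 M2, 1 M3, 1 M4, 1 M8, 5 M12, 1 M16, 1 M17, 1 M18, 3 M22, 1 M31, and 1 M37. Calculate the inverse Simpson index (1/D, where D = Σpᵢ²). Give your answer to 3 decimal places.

6.721

Total N = 1+1+1+1+5+1+1+1+3+1+1 = 17, so the proportions are 0.0588235, 0.0588235, 0.0588235, 0.0588235, 0.2941176, 0.0588235, 0.0588235, 0.0588235, 0.1764706, 0.0588235, 0.0588235 (working shown to 7 dp, full precision carried).
D = 0.0588235² + 0.0588235² + 0.0588235² + 0.0588235² + 0.2941176² + 0.0588235² + 0.0588235² + 0.0588235² + 0.1764706² + 0.0588235² + 0.0588235² = 0.0034602 + 0.0034602 + 0.0034602 + 0.0034602 + 0.0865052 + 0.0034602 + 0.0034602 + 0.0034602 + 0.0311419 + 0.0034602 + 0.0034602 = 0.1487889.
So 1/D = 6.72093, i.e. 6.721 to 3 decimal places.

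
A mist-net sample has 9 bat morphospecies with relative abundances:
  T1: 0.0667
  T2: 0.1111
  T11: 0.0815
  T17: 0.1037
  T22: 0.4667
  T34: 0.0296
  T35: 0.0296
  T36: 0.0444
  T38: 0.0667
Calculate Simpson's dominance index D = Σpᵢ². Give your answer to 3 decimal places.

0.260

D = 0.0667² + 0.1111² + 0.0815² + 0.1037² + 0.4667² + 0.0296² + 0.0296² + 0.0444² + 0.0667² = 0.00445 + 0.01234 + 0.00664 + 0.01075 + 0.21781 + 0.00088 + 0.00088 + 0.00197 + 0.00445 = 0.26017 (working shown to 5 dp, full precision carried).
To 3 decimal places, D = 0.260.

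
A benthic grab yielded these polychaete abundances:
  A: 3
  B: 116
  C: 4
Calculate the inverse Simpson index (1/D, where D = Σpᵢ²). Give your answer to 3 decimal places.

1.122

Total N = 3+116+4 = 123, so the proportions are 0.02439, 0.943089, 0.03252 (working shown to 6 dp, full precision carried).
D = 0.02439² + 0.943089² + 0.03252² = 0.000595 + 0.889418 + 0.001058 = 0.891070.
So 1/D = 1.12225, i.e. 1.122 to 3 decimal places.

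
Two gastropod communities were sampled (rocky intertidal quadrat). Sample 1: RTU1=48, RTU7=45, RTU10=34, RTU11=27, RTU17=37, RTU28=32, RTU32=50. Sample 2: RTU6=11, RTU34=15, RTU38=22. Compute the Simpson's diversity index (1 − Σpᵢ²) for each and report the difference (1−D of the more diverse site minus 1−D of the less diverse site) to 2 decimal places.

0.21

Sample 1: N=273, proportions 0.1758, 0.1648, 0.1245, 0.0989, 0.1355, 0.1172, 0.1832, giving 1−D = 0.8510 (working shown to 4 dp, full precision carried).
Sample 2: N=48, proportions 0.2292, 0.3125, 0.4583, giving 1−D = 0.6398.
Difference = |0.8510 − 0.6398| = 0.2112, i.e. 0.21 to 2 decimal places.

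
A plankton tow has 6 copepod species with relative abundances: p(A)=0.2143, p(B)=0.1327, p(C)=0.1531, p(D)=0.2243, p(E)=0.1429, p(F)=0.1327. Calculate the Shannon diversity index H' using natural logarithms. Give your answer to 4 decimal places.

Each pᵢ ln pᵢ term (working shown to 6 dp, full precision carried): 0.2143×(-1.540378)=-0.330103, 0.1327×(-2.019664)=-0.268009, 0.1531×(-1.876664)=-0.287317, 0.2243×(-1.494771)=-0.335277, 0.1429×(-1.945610)=-0.278028, 0.1327×(-2.019664)=-0.268009.
Sum = -1.766744, so H' = 1.7667.

1.7667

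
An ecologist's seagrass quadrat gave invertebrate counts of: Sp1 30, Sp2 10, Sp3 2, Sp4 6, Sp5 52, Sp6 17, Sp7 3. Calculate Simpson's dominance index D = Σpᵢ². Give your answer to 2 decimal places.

Total N = 30+10+2+6+52+17+3 = 120, so the proportions are 0.25, 0.0833, 0.0167, 0.05, 0.4333, 0.1417, 0.025 (working shown to 4 dp, full precision carried).
D = 0.25² + 0.0833² + 0.0167² + 0.05² + 0.4333² + 0.1417² + 0.025² = 0.0625 + 0.0069 + 0.0003 + 0.0025 + 0.1878 + 0.0201 + 0.0006 = 0.2807.
To 2 decimal places, D = 0.28.

0.28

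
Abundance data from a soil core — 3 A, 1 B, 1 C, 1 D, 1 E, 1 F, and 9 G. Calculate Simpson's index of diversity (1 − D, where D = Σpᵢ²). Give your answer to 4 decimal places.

0.6713

Total N = 3+1+1+1+1+1+9 = 17, so the proportions are 0.176471, 0.058824, 0.058824, 0.058824, 0.058824, 0.058824, 0.529412 (working shown to 6 dp, full precision carried).
D = 0.176471² + 0.058824² + 0.058824² + 0.058824² + 0.058824² + 0.058824² + 0.529412² = 0.031142 + 0.003460 + 0.003460 + 0.003460 + 0.003460 + 0.003460 + 0.280277 = 0.328720.
So 1 − D = 0.671280, i.e. 0.6713 to 4 decimal places.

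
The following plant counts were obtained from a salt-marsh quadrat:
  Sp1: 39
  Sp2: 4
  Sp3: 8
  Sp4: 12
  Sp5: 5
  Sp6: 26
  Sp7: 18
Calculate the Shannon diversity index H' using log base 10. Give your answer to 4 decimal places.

0.7321

Total N = 39+4+8+12+5+26+18 = 112, so the proportions are 0.348214, 0.035714, 0.071429, 0.107143, 0.044643, 0.232143, 0.160714 (working shown to 6 dp, full precision carried).
Each pᵢ log₁₀ pᵢ term: 0.348214×(-0.458153)=-0.159536, 0.035714×(-1.447158)=-0.051684, 0.071429×(-1.146128)=-0.081866, 0.107143×(-0.970037)=-0.103933, 0.044643×(-1.350248)=-0.060279, 0.232143×(-0.634245)=-0.147235, 0.160714×(-0.793946)=-0.127598.
Sum = -0.732131, so H' = 0.7321.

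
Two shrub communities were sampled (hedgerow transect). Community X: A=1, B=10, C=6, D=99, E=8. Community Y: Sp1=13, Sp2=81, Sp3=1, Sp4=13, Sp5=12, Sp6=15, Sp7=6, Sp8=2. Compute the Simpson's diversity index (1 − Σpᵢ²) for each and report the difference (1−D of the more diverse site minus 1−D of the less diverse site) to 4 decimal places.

0.2931

Community X: N=124, proportions 0.008065, 0.080645, 0.048387, 0.798387, 0.064516, giving 1−D = 0.349506 (working shown to 6 dp, full precision carried).
Community Y: N=143, proportions 0.090909, 0.566434, 0.006993, 0.090909, 0.083916, 0.104895, 0.041958, 0.013986, giving 1−D = 0.642574.
Difference = |0.349506 − 0.642574| = 0.293068, i.e. 0.2931 to 4 decimal places.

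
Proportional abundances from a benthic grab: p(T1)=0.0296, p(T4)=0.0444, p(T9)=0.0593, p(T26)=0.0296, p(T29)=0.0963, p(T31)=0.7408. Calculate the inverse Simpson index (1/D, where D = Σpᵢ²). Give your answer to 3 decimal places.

D = 0.0296² + 0.0444² + 0.0593² + 0.0296² + 0.0963² + 0.7408² = 0.000876 + 0.001971 + 0.003516 + 0.000876 + 0.009274 + 0.548785 = 0.565299 (working shown to 6 dp, full precision carried).
So 1/D = 1.76898, i.e. 1.769 to 3 decimal places.

1.769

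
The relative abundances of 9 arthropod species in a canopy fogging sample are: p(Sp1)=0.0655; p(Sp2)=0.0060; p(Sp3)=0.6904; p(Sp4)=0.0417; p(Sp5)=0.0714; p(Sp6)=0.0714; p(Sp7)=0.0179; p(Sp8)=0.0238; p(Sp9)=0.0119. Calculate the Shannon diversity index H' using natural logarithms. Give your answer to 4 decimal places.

Each pᵢ ln pᵢ term (working shown to 6 dp, full precision carried): 0.0655×(-2.725705)=-0.178534, 0.006×(-5.115996)=-0.030696, 0.6904×(-0.370484)=-0.255782, 0.0417×(-3.177254)=-0.132491, 0.0714×(-2.639457)=-0.188457, 0.0714×(-2.639457)=-0.188457, 0.0179×(-4.022955)=-0.072011, 0.0238×(-3.738070)=-0.088966, 0.0119×(-4.431217)=-0.052731.
Sum = -1.188126, so H' = 1.1881.

1.1881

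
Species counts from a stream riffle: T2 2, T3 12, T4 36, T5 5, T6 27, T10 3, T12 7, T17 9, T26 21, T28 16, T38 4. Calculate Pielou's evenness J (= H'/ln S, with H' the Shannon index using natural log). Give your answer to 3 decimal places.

0.869

Total N = 2+12+36+5+27+3+7+9+21+16+4 = 142, so the proportions are 0.01408, 0.08451, 0.25352, 0.03521, 0.19014, 0.02113, 0.0493, 0.06338, 0.14789, 0.11268, 0.02817 (working shown to 5 dp, full precision carried).
H' = −Σ pᵢ ln pᵢ = −((-0.06004) + (-0.20881) + (-0.34791) + (-0.11783) + (-0.31563) + (-0.08149) + (-0.14838) + (-0.17484) + (-0.28266) + (-0.24600) + (-0.10055)) = 2.08413.
With S = 11 species, ln S = 2.39790, so J = 2.08413/2.39790 = 0.86915, i.e. 0.869 to 3 decimal places.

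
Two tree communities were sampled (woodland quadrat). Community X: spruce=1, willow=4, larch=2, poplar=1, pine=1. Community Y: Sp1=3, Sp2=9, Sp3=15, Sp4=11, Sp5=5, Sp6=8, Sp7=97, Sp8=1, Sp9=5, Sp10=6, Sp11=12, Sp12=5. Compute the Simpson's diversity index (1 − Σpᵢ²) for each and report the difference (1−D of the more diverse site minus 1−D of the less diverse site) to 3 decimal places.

Community X: N=9, proportions 0.11111, 0.44444, 0.22222, 0.11111, 0.11111, giving 1−D = 0.71605 (working shown to 5 dp, full precision carried).
Community Y: N=177, proportions 0.01695, 0.05085, 0.08475, 0.06215, 0.02825, 0.0452, 0.54802, 0.00565, 0.02825, 0.0339, 0.0678, 0.02825, giving 1−D = 0.67554.
Difference = |0.71605 − 0.67554| = 0.04051, i.e. 0.041 to 3 decimal places.

0.041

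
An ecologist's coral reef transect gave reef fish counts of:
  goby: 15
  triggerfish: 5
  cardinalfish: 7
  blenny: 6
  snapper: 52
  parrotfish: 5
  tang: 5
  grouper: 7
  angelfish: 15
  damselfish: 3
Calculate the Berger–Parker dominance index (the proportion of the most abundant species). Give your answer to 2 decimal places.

Total N = 15+5+7+6+52+5+5+7+15+3 = 120, so the proportions are 0.125, 0.0417, 0.0583, 0.05, 0.4333, 0.0417, 0.0417, 0.0583, 0.125, 0.025 (working shown to 4 dp, full precision carried).
The largest proportion is 0.4333, i.e. d = 0.43 to 2 decimal places.

0.43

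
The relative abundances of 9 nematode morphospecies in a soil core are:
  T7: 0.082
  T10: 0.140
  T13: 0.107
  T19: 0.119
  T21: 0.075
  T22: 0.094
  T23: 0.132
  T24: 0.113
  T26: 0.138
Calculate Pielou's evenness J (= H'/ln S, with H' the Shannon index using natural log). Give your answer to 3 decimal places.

0.990

H' = −Σ pᵢ ln pᵢ = −((-0.20508) + (-0.27526) + (-0.23914) + (-0.25331) + (-0.19427) + (-0.22226) + (-0.26729) + (-0.24638) + (-0.27331)) = 2.17630 (working shown to 5 dp, full precision carried).
With S = 9 species, ln S = 2.19722, so J = 2.17630/2.19722 = 0.99048, i.e. 0.990 to 3 decimal places.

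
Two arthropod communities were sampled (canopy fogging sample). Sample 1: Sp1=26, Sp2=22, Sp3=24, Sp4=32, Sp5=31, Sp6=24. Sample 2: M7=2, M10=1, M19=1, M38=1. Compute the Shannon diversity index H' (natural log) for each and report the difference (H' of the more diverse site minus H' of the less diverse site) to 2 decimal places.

0.45

Sample 1: N=159, proportions 0.1635, 0.1384, 0.1509, 0.2013, 0.195, 0.1509, giving H' = 1.7820 (working shown to 4 dp, full precision carried).
Sample 2: N=5, proportions 0.4, 0.2, 0.2, 0.2, giving H' = 1.3322.
Difference = |1.7820 − 1.3322| = 0.4498, i.e. 0.45 to 2 decimal places.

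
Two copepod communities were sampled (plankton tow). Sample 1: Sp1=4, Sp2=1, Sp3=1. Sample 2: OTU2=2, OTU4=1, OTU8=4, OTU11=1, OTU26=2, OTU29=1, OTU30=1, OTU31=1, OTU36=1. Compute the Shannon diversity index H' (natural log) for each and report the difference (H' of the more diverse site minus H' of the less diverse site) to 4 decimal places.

1.1774

Sample 1: N=6, proportions 0.666667, 0.166667, 0.166667, giving H' = 0.867563 (working shown to 6 dp, full precision carried).
Sample 2: N=14, proportions 0.142857, 0.071429, 0.285714, 0.071429, 0.142857, 0.071429, 0.071429, 0.071429, 0.071429, giving H' = 2.044931.
Difference = |0.867563 − 2.044931| = 1.177368, i.e. 1.1774 to 4 decimal places.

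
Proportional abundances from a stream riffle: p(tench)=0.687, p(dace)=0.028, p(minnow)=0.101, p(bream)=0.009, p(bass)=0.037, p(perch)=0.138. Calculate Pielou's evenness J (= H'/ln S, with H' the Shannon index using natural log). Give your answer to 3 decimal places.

H' = −Σ pᵢ ln pᵢ = −((-0.25791) + (-0.10012) + (-0.23156) + (-0.04239) + (-0.12198) + (-0.27331)) = 1.02727 (working shown to 5 dp, full precision carried).
With S = 6 species, ln S = 1.79176, so J = 1.02727/1.79176 = 0.57333, i.e. 0.573 to 3 decimal places.

0.573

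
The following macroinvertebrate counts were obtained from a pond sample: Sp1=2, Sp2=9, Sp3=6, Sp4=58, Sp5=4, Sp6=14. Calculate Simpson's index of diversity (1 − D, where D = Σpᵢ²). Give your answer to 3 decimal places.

0.573

Total N = 2+9+6+58+4+14 = 93, so the proportions are 0.02151, 0.09677, 0.06452, 0.62366, 0.04301, 0.15054 (working shown to 5 dp, full precision carried).
D = 0.02151² + 0.09677² + 0.06452² + 0.62366² + 0.04301² + 0.15054² = 0.00046 + 0.00937 + 0.00416 + 0.38895 + 0.00185 + 0.02266 = 0.42745.
So 1 − D = 0.57255, i.e. 0.573 to 3 decimal places.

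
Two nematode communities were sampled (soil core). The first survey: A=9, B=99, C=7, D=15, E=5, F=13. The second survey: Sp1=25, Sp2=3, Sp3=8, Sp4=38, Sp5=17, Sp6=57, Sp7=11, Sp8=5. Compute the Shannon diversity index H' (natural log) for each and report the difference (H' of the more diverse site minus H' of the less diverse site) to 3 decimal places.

0.592

The first survey: N=148, proportions 0.06081, 0.66892, 0.0473, 0.10135, 0.03378, 0.08784, giving H' = 1.14366 (working shown to 5 dp, full precision carried).
The second survey: N=164, proportions 0.15244, 0.01829, 0.04878, 0.23171, 0.10366, 0.34756, 0.06707, 0.03049, giving H' = 1.73600.
Difference = |1.14366 − 1.73600| = 0.59234, i.e. 0.592 to 3 decimal places.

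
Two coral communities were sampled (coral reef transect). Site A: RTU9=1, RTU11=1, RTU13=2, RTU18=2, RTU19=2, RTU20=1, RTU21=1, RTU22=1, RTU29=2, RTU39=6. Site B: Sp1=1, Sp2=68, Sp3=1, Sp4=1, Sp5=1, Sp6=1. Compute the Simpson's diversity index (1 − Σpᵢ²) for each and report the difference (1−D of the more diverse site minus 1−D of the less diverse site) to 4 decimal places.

0.7107

Site A: N=19, proportions 0.052631579, 0.052631579, 0.105263158, 0.105263158, 0.105263158, 0.052631579, 0.052631579, 0.052631579, 0.105263158, 0.315789474, giving 1−D = 0.842105263 (working shown to 9 dp, full precision carried).
Site B: N=73, proportions 0.01369863, 0.931506849, 0.01369863, 0.01369863, 0.01369863, 0.01369863, giving 1−D = 0.131356727.
Difference = |0.842105263 − 0.131356727| = 0.710748536, i.e. 0.7107 to 4 decimal places.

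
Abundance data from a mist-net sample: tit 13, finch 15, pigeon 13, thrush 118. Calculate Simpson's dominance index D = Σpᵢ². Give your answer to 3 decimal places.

Total N = 13+15+13+118 = 159, so the proportions are 0.08176, 0.09434, 0.08176, 0.74214 (working shown to 5 dp, full precision carried).
D = 0.08176² + 0.09434² + 0.08176² + 0.74214² = 0.00668 + 0.00890 + 0.00668 + 0.55077 = 0.57304.
To 3 decimal places, D = 0.573.

0.573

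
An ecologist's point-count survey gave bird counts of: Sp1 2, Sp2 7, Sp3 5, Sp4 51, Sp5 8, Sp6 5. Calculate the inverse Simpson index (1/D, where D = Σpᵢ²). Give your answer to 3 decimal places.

2.198

Total N = 2+7+5+51+8+5 = 78, so the proportions are 0.025641, 0.089744, 0.064103, 0.653846, 0.102564, 0.064103 (working shown to 6 dp, full precision carried).
D = 0.025641² + 0.089744² + 0.064103² + 0.653846² + 0.102564² + 0.064103² = 0.000657 + 0.008054 + 0.004109 + 0.427515 + 0.010519 + 0.004109 = 0.454964.
So 1/D = 2.19798, i.e. 2.198 to 3 decimal places.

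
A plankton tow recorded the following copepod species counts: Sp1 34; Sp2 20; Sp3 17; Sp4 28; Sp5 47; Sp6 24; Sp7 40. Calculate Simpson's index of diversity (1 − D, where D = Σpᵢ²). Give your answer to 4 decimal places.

0.8410

Total N = 34+20+17+28+47+24+40 = 210, so the proportions are 0.161905, 0.095238, 0.080952, 0.133333, 0.22381, 0.114286, 0.190476 (working shown to 6 dp, full precision carried).
D = 0.161905² + 0.095238² + 0.080952² + 0.133333² + 0.22381² + 0.114286² + 0.190476² = 0.026213 + 0.009070 + 0.006553 + 0.017778 + 0.050091 + 0.013061 + 0.036281 = 0.159048.
So 1 − D = 0.840952, i.e. 0.8410 to 4 decimal places.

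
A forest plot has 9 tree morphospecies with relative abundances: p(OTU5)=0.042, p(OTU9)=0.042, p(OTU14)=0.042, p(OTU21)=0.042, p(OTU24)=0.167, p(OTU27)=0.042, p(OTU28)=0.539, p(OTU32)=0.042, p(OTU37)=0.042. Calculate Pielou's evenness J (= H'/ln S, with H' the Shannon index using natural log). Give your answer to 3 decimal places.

0.712

H' = −Σ pᵢ ln pᵢ = −((-0.13314) + (-0.13314) + (-0.13314) + (-0.13314) + (-0.29889) + (-0.13314) + (-0.33312) + (-0.13314) + (-0.13314)) = 1.56402 (working shown to 5 dp, full precision carried).
With S = 9 species, ln S = 2.19722, so J = 1.56402/2.19722 = 0.71182, i.e. 0.712 to 3 decimal places.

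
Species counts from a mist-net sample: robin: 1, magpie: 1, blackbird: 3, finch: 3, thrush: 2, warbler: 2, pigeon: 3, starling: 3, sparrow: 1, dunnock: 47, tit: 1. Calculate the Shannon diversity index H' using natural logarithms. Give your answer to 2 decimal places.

Total N = 1+1+3+3+2+2+3+3+1+47+1 = 67, so the proportions are 0.0149, 0.0149, 0.0448, 0.0448, 0.0299, 0.0299, 0.0448, 0.0448, 0.0149, 0.7015, 0.0149 (working shown to 4 dp, full precision carried).
Each pᵢ ln pᵢ term: 0.0149×(-4.2047)=-0.0628, 0.0149×(-4.2047)=-0.0628, 0.0448×(-3.1061)=-0.1391, 0.0448×(-3.1061)=-0.1391, 0.0299×(-3.5115)=-0.1048, 0.0299×(-3.5115)=-0.1048, 0.0448×(-3.1061)=-0.1391, 0.0448×(-3.1061)=-0.1391, 0.0149×(-4.2047)=-0.0628, 0.7015×(-0.3545)=-0.2487, 0.0149×(-4.2047)=-0.0628.
Sum = -1.2657, so H' = 1.27.

1.27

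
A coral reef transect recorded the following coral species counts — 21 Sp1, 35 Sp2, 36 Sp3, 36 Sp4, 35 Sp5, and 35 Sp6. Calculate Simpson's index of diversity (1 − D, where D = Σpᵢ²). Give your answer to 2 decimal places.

0.83

Total N = 21+35+36+36+35+35 = 198, so the proportions are 0.1061, 0.1768, 0.1818, 0.1818, 0.1768, 0.1768 (working shown to 4 dp, full precision carried).
D = 0.1061² + 0.1768² + 0.1818² + 0.1818² + 0.1768² + 0.1768² = 0.0112 + 0.0312 + 0.0331 + 0.0331 + 0.0312 + 0.0312 = 0.1711.
So 1 − D = 0.8289, i.e. 0.83 to 2 decimal places.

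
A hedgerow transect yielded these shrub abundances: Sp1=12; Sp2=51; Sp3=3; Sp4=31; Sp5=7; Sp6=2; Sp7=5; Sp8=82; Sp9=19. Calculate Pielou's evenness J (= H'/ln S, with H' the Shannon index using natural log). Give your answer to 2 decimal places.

0.76

Total N = 12+51+3+31+7+2+5+82+19 = 212, so the proportions are 0.0566, 0.2406, 0.0142, 0.1462, 0.033, 0.0094, 0.0236, 0.3868, 0.0896 (working shown to 4 dp, full precision carried).
H' = −Σ pᵢ ln pᵢ = −((-0.1625) + (-0.3427) + (-0.0603) + (-0.2811) + (-0.1126) + (-0.0440) + (-0.0884) + (-0.3674) + (-0.2162)) = 1.6753.
With S = 9 species, ln S = 2.1972, so J = 1.6753/2.1972 = 0.7624, i.e. 0.76 to 2 decimal places.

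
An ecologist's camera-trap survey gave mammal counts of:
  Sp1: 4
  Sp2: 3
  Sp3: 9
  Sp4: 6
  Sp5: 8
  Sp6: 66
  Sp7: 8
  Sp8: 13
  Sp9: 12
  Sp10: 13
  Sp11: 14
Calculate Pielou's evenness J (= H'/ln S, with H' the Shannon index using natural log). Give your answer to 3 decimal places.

0.816

Total N = 4+3+9+6+8+66+8+13+12+13+14 = 156, so the proportions are 0.02564, 0.01923, 0.05769, 0.03846, 0.05128, 0.42308, 0.05128, 0.08333, 0.07692, 0.08333, 0.08974 (working shown to 5 dp, full precision carried).
H' = −Σ pᵢ ln pᵢ = −((-0.09394) + (-0.07599) + (-0.16457) + (-0.12531) + (-0.15233) + (-0.36393) + (-0.15233) + (-0.20708) + (-0.19730) + (-0.20708) + (-0.21635)) = 1.95621.
With S = 11 species, ln S = 2.39790, so J = 1.95621/2.39790 = 0.81580, i.e. 0.816 to 3 decimal places.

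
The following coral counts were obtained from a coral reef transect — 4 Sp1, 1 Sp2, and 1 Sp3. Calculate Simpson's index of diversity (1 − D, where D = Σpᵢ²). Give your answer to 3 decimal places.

0.500

Total N = 4+1+1 = 6, so the proportions are 0.66667, 0.16667, 0.16667 (working shown to 5 dp, full precision carried).
D = 0.66667² + 0.16667² + 0.16667² = 0.44444 + 0.02778 + 0.02778 = 0.50000.
So 1 − D = 0.50000, i.e. 0.500 to 3 decimal places.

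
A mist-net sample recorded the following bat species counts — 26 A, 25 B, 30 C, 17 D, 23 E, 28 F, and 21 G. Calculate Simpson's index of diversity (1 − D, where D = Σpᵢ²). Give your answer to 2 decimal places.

0.85

Total N = 26+25+30+17+23+28+21 = 170, so the proportions are 0.1529, 0.1471, 0.1765, 0.1, 0.1353, 0.1647, 0.1235 (working shown to 4 dp, full precision carried).
D = 0.1529² + 0.1471² + 0.1765² + 0.1² + 0.1353² + 0.1647² + 0.1235² = 0.0234 + 0.0216 + 0.0311 + 0.0100 + 0.0183 + 0.0271 + 0.0153 = 0.1469.
So 1 − D = 0.8531, i.e. 0.85 to 2 decimal places.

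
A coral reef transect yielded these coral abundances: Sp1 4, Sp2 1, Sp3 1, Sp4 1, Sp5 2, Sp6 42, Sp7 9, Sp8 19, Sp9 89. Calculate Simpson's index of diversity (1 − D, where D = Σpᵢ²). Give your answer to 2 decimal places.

Total N = 4+1+1+1+2+42+9+19+89 = 168, so the proportions are 0.0238, 0.006, 0.006, 0.006, 0.0119, 0.25, 0.0536, 0.1131, 0.5298 (working shown to 4 dp, full precision carried).
D = 0.0238² + 0.006² + 0.006² + 0.006² + 0.0119² + 0.25² + 0.0536² + 0.1131² + 0.5298² = 0.0006 + 0.0000 + 0.0000 + 0.0000 + 0.0001 + 0.0625 + 0.0029 + 0.0128 + 0.2806 = 0.3596.
So 1 − D = 0.6404, i.e. 0.64 to 2 decimal places.

0.64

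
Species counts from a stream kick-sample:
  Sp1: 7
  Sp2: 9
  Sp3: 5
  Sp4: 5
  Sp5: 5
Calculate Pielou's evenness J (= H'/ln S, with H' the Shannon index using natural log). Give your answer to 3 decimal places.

0.980

Total N = 7+9+5+5+5 = 31, so the proportions are 0.22581, 0.29032, 0.16129, 0.16129, 0.16129 (working shown to 5 dp, full precision carried).
H' = −Σ pᵢ ln pᵢ = −((-0.33602) + (-0.35906) + (-0.29428) + (-0.29428) + (-0.29428)) = 1.57792.
With S = 5 species, ln S = 1.60944, so J = 1.57792/1.60944 = 0.98042, i.e. 0.980 to 3 decimal places.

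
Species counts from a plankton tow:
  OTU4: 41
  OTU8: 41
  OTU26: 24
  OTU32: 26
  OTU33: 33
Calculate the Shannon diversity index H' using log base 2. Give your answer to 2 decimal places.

Total N = 41+41+24+26+33 = 165, so the proportions are 0.2485, 0.2485, 0.1455, 0.1576, 0.2 (working shown to 4 dp, full precision carried).
Each pᵢ log₂ pᵢ term: 0.2485×(-2.0088)=-0.4991, 0.2485×(-2.0088)=-0.4991, 0.1455×(-2.7814)=-0.4046, 0.1576×(-2.6659)=-0.4201, 0.2×(-2.3219)=-0.4644.
Sum = -2.2873, so H' = 2.29.

2.29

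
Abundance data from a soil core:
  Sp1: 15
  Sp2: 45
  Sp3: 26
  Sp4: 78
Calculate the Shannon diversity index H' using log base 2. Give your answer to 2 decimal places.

Total N = 15+45+26+78 = 164, so the proportions are 0.0915, 0.2744, 0.1585, 0.4756 (working shown to 4 dp, full precision carried).
Each pᵢ log₂ pᵢ term: 0.0915×(-3.4507)=-0.3156, 0.2744×(-1.8657)=-0.5119, 0.1585×(-2.6571)=-0.4212, 0.4756×(-1.0721)=-0.5099.
Sum = -1.7587, so H' = 1.76.

1.76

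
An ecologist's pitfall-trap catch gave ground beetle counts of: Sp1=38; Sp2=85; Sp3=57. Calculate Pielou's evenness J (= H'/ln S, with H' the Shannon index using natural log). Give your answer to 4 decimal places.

0.9528

Total N = 38+85+57 = 180, so the proportions are 0.211111, 0.472222, 0.316667 (working shown to 6 dp, full precision carried).
H' = −Σ pᵢ ln pᵢ = −((-0.328356) + (-0.354311) + (-0.364137)) = 1.046804.
With S = 3 species, ln S = 1.098612, so J = 1.046804/1.098612 = 0.952842, i.e. 0.9528 to 4 decimal places.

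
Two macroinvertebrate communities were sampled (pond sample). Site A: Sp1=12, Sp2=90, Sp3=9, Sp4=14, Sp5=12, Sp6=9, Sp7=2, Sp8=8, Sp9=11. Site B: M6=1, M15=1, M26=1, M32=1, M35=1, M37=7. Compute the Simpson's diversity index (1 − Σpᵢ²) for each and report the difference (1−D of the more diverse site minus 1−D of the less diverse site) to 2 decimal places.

Site A: N=167, proportions 0.0719, 0.5389, 0.0539, 0.0838, 0.0719, 0.0539, 0.012, 0.0479, 0.0659, giving 1−D = 0.6796 (working shown to 4 dp, full precision carried).
Site B: N=12, proportions 0.0833, 0.0833, 0.0833, 0.0833, 0.0833, 0.5833, giving 1−D = 0.6250.
Difference = |0.6796 − 0.6250| = 0.0546, i.e. 0.05 to 2 decimal places.

0.05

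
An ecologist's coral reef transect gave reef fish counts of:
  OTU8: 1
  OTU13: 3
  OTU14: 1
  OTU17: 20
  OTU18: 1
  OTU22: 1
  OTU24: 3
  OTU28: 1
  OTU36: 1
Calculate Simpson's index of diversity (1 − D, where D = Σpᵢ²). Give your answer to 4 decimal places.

Total N = 1+3+1+20+1+1+3+1+1 = 32, so the proportions are 0.03125, 0.09375, 0.03125, 0.625, 0.03125, 0.03125, 0.09375, 0.03125, 0.03125 (working shown to 6 dp, full precision carried).
D = 0.03125² + 0.09375² + 0.03125² + 0.625² + 0.03125² + 0.03125² + 0.09375² + 0.03125² + 0.03125² = 0.000977 + 0.008789 + 0.000977 + 0.390625 + 0.000977 + 0.000977 + 0.008789 + 0.000977 + 0.000977 = 0.414062.
So 1 − D = 0.585938, i.e. 0.5859 to 4 decimal places.

0.5859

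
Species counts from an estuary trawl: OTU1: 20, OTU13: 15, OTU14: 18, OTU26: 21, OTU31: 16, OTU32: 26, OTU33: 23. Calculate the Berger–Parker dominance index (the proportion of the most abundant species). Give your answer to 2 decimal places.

Total N = 20+15+18+21+16+26+23 = 139, so the proportions are 0.1439, 0.1079, 0.1295, 0.1511, 0.1151, 0.1871, 0.1655 (working shown to 4 dp, full precision carried).
The largest proportion is 0.1871, i.e. d = 0.19 to 2 decimal places.

0.19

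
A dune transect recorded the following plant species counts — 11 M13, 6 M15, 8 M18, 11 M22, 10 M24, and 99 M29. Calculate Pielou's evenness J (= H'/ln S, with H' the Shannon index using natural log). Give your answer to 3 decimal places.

0.629

Total N = 11+6+8+11+10+99 = 145, so the proportions are 0.07586, 0.04138, 0.05517, 0.07586, 0.06897, 0.68276 (working shown to 5 dp, full precision carried).
H' = −Σ pᵢ ln pᵢ = −((-0.19564) + (-0.13179) + (-0.15985) + (-0.19564) + (-0.18442) + (-0.26055)) = 1.12789.
With S = 6 species, ln S = 1.79176, so J = 1.12789/1.79176 = 0.62949, i.e. 0.629 to 3 decimal places.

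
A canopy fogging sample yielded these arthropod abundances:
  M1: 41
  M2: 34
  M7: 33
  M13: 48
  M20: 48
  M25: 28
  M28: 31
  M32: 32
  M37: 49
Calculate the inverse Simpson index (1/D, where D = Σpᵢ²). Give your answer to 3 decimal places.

8.635

Total N = 41+34+33+48+48+28+31+32+49 = 344, so the proportions are 0.119186, 0.0988372, 0.0959302, 0.1395349, 0.1395349, 0.0813953, 0.0901163, 0.0930233, 0.1424419 (working shown to 7 dp, full precision carried).
D = 0.119186² + 0.0988372² + 0.0959302² + 0.1395349² + 0.1395349² + 0.0813953² + 0.0901163² + 0.0930233² + 0.1424419² = 0.0142053 + 0.0097688 + 0.0092026 + 0.0194700 + 0.0194700 + 0.0066252 + 0.0081209 + 0.0086533 + 0.0202897 = 0.1158058.
So 1/D = 8.63514, i.e. 8.635 to 3 decimal places.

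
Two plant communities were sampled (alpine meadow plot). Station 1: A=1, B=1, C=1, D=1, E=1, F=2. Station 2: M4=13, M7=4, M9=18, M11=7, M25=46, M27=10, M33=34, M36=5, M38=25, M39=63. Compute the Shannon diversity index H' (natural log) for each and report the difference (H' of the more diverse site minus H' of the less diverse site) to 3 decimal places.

0.232

Station 1: N=7, proportions 0.14286, 0.14286, 0.14286, 0.14286, 0.14286, 0.28571, giving H' = 1.74787 (working shown to 5 dp, full precision carried).
Station 2: N=225, proportions 0.05778, 0.01778, 0.08, 0.03111, 0.20444, 0.04444, 0.15111, 0.02222, 0.11111, 0.28, giving H' = 1.98004.
Difference = |1.74787 − 1.98004| = 0.23217, i.e. 0.232 to 3 decimal places.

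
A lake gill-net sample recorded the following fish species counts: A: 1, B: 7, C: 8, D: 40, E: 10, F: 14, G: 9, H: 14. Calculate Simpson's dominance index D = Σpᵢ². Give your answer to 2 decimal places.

0.22

Total N = 1+7+8+40+10+14+9+14 = 103, so the proportions are 0.0097, 0.068, 0.0777, 0.3883, 0.0971, 0.1359, 0.0874, 0.1359 (working shown to 4 dp, full precision carried).
D = 0.0097² + 0.068² + 0.0777² + 0.3883² + 0.0971² + 0.1359² + 0.0874² + 0.1359² = 0.0001 + 0.0046 + 0.0060 + 0.1508 + 0.0094 + 0.0185 + 0.0076 + 0.0185 = 0.2156.
To 2 decimal places, D = 0.22.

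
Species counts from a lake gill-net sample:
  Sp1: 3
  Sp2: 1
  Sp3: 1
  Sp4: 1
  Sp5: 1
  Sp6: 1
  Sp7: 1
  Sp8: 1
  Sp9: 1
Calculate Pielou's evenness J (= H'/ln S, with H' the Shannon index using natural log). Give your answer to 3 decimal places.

Total N = 3+1+1+1+1+1+1+1+1 = 11, so the proportions are 0.27273, 0.09091, 0.09091, 0.09091, 0.09091, 0.09091, 0.09091, 0.09091, 0.09091 (working shown to 5 dp, full precision carried).
H' = −Σ pᵢ ln pᵢ = −((-0.35435) + (-0.21799) + (-0.21799) + (-0.21799) + (-0.21799) + (-0.21799) + (-0.21799) + (-0.21799) + (-0.21799)) = 2.09827.
With S = 9 species, ln S = 2.19722, so J = 2.09827/2.19722 = 0.95497, i.e. 0.955 to 3 decimal places.

0.955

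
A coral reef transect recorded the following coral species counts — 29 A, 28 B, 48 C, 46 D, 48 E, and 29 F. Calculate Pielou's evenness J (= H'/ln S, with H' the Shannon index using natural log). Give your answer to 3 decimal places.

Total N = 29+28+48+46+48+29 = 228, so the proportions are 0.12719, 0.12281, 0.21053, 0.20175, 0.21053, 0.12719 (working shown to 5 dp, full precision carried).
H' = −Σ pᵢ ln pᵢ = −((-0.26228) + (-0.25754) + (-0.32803) + (-0.32295) + (-0.32803) + (-0.26228)) = 1.76111.
With S = 6 species, ln S = 1.79176, so J = 1.76111/1.79176 = 0.98289, i.e. 0.983 to 3 decimal places.

0.983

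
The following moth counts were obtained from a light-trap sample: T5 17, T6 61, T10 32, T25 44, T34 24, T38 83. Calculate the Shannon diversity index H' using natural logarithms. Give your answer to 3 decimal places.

Total N = 17+61+32+44+24+83 = 261, so the proportions are 0.06513, 0.23372, 0.12261, 0.16858, 0.09195, 0.31801 (working shown to 5 dp, full precision carried).
Each pᵢ ln pᵢ term: 0.06513×(-2.73131)=-0.17790, 0.23372×(-1.45365)=-0.33974, 0.12261×(-2.09878)=-0.25732, 0.16858×(-1.78033)=-0.30013, 0.09195×(-2.38647)=-0.21945, 0.31801×(-1.14568)=-0.36433.
Sum = -1.65888, so H' = 1.659.

1.659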